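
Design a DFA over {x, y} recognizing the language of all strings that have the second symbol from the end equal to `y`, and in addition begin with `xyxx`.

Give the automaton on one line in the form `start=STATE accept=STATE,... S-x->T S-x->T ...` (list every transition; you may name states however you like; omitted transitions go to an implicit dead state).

start=A accept=H,I A-x->B A-y->C B-x->C B-y->D C-x->C C-y->C D-x->E D-y->C E-x->F E-y->C F-x->F F-y->G G-x->H G-y->I H-x->F H-y->G I-x->H I-y->I

Build one automaton per condition and run them in lockstep. One (7 states) tracks the last 2 symbols read; the other (6 states) tracks whether the input so far still matches the prefix `xyxx`. Each combined state is a pair, one component from each; accept when both components accept. After merging equivalent states the machine shrinks.
A 9-state machine:
       x  y 
>  A   B  C 
   B   C  D 
   C   C  C 
   D   E  C 
   E   F  C 
   F   F  G 
   G   H  I 
 * H   F  G 
 * I   H  I 
(> = start, * = accepting)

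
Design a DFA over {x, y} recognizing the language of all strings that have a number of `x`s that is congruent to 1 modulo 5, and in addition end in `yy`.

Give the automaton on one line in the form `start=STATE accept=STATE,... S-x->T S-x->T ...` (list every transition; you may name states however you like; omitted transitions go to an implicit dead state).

start=s0 accept=s5 s0-x->s1 s0-y->s0 s1-x->s2 s1-y->s3 s2-x->s4 s2-y->s2 s3-x->s2 s3-y->s5 s4-x->s6 s4-y->s4 s5-x->s2 s5-y->s5 s6-x->s0 s6-y->s6

Handle the two conditions separately and then intersect. One (5 states) tracks the count of `x`s modulo 5; the other (3 states) tracks how much of the suffix `yy` has currently been matched. Each combined state is a pair, one component from each; accept when both components accept. Minimizing collapses redundant product states.
With 7 states:
        x   y  
>  s0   s1  s0 
   s1   s2  s3 
   s2   s4  s2 
   s3   s2  s5 
   s4   s6  s4 
 * s5   s2  s5 
   s6   s0  s6 
(> = start, * = accepting)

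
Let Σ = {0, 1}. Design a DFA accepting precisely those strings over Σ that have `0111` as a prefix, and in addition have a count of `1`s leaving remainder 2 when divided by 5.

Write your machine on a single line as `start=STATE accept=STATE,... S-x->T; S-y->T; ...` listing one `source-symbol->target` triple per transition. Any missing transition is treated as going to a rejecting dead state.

start=A; accept=J; A-0->B; A-1->C; B-0->C; B-1->D; C-0->C; C-1->C; D-0->C; D-1->E; E-0->C; E-1->F; F-0->F; F-1->G; G-0->G; G-1->H; H-0->H; H-1->I; I-0->I; I-1->J; J-0->J; J-1->F

Build one automaton per condition and run them in lockstep. The first has 6 states tracking whether the input so far still matches the prefix `0111`; the second has 5 states tracking the count of `1`s modulo 5. A product state is a pair (one from each), accepting exactly when both do. Equivalent product states are then merged.
       0  1 
>  A   B  C 
   B   C  D 
   C   C  C 
   D   C  E 
   E   C  F 
   F   F  G 
   G   G  H 
   H   H  I 
   I   I  J 
 * J   J  F 
(> = start, * = accepting)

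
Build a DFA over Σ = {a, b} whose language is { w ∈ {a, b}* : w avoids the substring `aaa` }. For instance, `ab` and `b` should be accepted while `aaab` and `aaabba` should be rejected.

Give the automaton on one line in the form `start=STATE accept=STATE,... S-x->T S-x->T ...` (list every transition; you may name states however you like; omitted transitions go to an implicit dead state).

start=q0 accept=q0,q1,q2 q0-a->q1 q0-b->q0 q1-a->q2 q1-b->q0 q2-a->q3 q2-b->q0 q3-a->q3 q3-b->q3

This is the complement of 'contains `aaa`'. Use the same substring-matching states — q0 through q3 holding how much of `aaa` has just been matched — but flip the accepting set: everything except the trap q3 accepts.
4 states suffice.
        a   b  
>* q0   q1  q0 
 * q1   q2  q0 
 * q2   q3  q0 
   q3   q3  q3 
(> = start, * = accepting)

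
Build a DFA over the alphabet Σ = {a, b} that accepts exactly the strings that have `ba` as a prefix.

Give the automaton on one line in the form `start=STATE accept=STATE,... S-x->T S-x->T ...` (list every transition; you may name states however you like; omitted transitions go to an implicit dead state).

start=S0 accept=S2 S0-a->S3 S0-b->S1 S1-a->S2 S1-b->S3 S2-a->S2 S2-b->S2 S3-a->S3 S3-b->S3

Walk along `ba` while the input agrees: from S0 take `b` to S1, and so on. Any deviation drops to the rejecting sink S3. Once S2 is reached the prefix is confirmed and every continuation is accepted.
        a   b  
>  S0   S3  S1 
   S1   S2  S3 
 * S2   S2  S2 
   S3   S3  S3 
(> = start, * = accepting)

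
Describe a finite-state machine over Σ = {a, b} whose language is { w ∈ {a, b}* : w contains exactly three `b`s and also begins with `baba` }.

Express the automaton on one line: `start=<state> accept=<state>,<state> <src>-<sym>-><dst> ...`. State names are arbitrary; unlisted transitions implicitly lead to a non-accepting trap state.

Handle the two conditions separately and then intersect. One (5 states) tracks the count of `b`s, saturating at 4; the other (6 states) tracks whether the input so far still matches the prefix `baba`. Each combined state is a pair, one component from each; accept when both components accept. Minimizing collapses redundant product states.
        a   b  
>  q0   q1  q2 
   q1   q1  q1 
   q2   q3  q1 
   q3   q1  q4 
   q4   q5  q1 
   q5   q5  q6 
 * q6   q6  q1 
(> = start, * = accepting)

start=q0 accept=q6 q0-a->q1 q0-b->q2 q1-a->q1 q1-b->q1 q2-a->q3 q2-b->q1 q3-a->q1 q3-b->q4 q4-a->q5 q4-b->q1 q5-a->q5 q5-b->q6 q6-a->q6 q6-b->q1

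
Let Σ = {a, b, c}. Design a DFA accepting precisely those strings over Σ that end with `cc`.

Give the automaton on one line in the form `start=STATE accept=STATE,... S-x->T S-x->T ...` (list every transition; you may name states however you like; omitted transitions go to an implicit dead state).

start=q0 accept=q2 q0-a->q0 q0-b->q0 q0-c->q1 q1-a->q0 q1-b->q0 q1-c->q2 q2-a->q0 q2-b->q0 q2-c->q2

Remember how much of `cc` the current input suffix matches. State q0 means no match yet; q1 means the last symbol is `c`; q2 means the last 2 symbols are `cc`. Only q2 accepts. On a mismatch, fall back to the longest proper suffix that is still a prefix of `cc`.
A 3-state machine:
        a   b   c  
>  q0   q0  q0  q1 
   q1   q0  q0  q2 
 * q2   q0  q0  q2 
(> = start, * = accepting)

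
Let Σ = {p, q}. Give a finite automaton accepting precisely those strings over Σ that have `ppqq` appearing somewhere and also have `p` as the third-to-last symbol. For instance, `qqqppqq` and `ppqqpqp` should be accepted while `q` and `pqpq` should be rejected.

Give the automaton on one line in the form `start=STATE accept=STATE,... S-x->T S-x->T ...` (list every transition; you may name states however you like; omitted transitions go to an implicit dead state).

Run two small machines in parallel and take their product. The first has 5 states tracking whether and how much of `ppqq` has been seen; the second has 15 states tracking the last 3 symbols read. A product state is a pair (one from each), accepting exactly when both do. Equivalent product states are then merged.
A 12-state machine:
          p    q  
>  s0     s1   s0 
   s1     s2   s0 
   s2     s2   s3 
   s3     s1   s4 
 * s4     s5   s6 
   s5     s7   s8 
   s6     s5   s6 
   s7     s9  s10 
   s8    s11   s4 
 * s9     s9  s10 
 * s10   s11   s4 
 * s11    s7   s8 
(> = start, * = accepting)

start=s0 accept=s4,s9,s10,s11 s0-p->s1 s0-q->s0 s1-p->s2 s1-q->s0 s2-p->s2 s2-q->s3 s3-p->s1 s3-q->s4 s4-p->s5 s4-q->s6 s5-p->s7 s5-q->s8 s6-p->s5 s6-q->s6 s7-p->s9 s7-q->s10 s8-p->s11 s8-q->s4 s9-p->s9 s9-q->s10 s10-p->s11 s10-q->s4 s11-p->s7 s11-q->s8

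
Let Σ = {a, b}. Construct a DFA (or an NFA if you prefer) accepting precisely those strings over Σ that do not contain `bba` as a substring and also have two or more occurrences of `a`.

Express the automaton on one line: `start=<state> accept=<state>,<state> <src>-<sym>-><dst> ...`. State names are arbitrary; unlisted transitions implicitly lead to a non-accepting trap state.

start=s0 accept=s3,s6,s7 s0-a->s1 s0-b->s2 s1-a->s3 s1-b->s4 s2-a->s1 s2-b->s5 s3-a->s3 s3-b->s6 s4-a->s3 s4-b->s5 s5-a->s5 s5-b->s5 s6-a->s3 s6-b->s7 s7-a->s5 s7-b->s7

Handle the two conditions separately and then intersect. One (4 states) tracks partial matches of the forbidden pattern `bba`; the other (4 states) tracks the count of `a`s, saturating at 3. Each combined state is a pair, one component from each; accept when both components accept. After merging equivalent states the machine shrinks.
An 8-state machine:
        a   b  
>  s0   s1  s2 
   s1   s3  s4 
   s2   s1  s5 
 * s3   s3  s6 
   s4   s3  s5 
   s5   s5  s5 
 * s6   s3  s7 
 * s7   s5  s7 
(> = start, * = accepting)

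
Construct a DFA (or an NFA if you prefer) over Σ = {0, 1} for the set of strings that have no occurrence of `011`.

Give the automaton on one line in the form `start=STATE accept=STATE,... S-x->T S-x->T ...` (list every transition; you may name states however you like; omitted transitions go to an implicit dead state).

start=S0 accept=S0,S1,S2 S0-0->S1 S0-1->S0 S1-0->S1 S1-1->S2 S2-0->S1 S2-1->S3 S3-0->S3 S3-1->S3

Track partial matches of the forbidden pattern `011`. State S3 is a dead state reached once `011` has occurred; every other state accepts. S0 means no part of `011` is currently matched.
A 4-state machine:
        0   1  
>* S0   S1  S0 
 * S1   S1  S2 
 * S2   S1  S3 
   S3   S3  S3 
(> = start, * = accepting)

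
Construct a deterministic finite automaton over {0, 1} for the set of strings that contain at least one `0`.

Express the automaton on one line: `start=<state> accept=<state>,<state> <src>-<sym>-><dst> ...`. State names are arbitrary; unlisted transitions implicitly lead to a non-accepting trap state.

start=s0 accept=s1,s2 s0-0->s1 s0-1->s0 s1-0->s2 s1-1->s1 s2-0->s2 s2-1->s2

Only the number of `0`s matters, and only up to 2. Make a chain s0 → s1 → s2 advanced by each `0` (with s2 absorbing); every other symbol self-loops. The accepting set is {s1, s2}.
3 states suffice.
        0   1  
>  s0   s1  s0 
 * s1   s2  s1 
 * s2   s2  s2 
(> = start, * = accepting)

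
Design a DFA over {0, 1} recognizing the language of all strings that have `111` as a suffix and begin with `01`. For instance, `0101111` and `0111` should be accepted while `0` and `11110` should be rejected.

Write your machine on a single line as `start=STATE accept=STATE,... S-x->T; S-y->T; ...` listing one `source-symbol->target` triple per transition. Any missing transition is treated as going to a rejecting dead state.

start=A; accept=G; A-0->B; A-1->C; B-0->C; B-1->D; C-0->C; C-1->C; D-0->E; D-1->F; E-0->E; E-1->D; F-0->E; F-1->G; G-0->E; G-1->G

Build one automaton per condition and run them in lockstep. One (4 states) tracks how much of the suffix `111` has currently been matched; the other (4 states) tracks whether the input so far still matches the prefix `01`. Each combined state is a pair, one component from each; accept when both components accept. After merging equivalent states the machine shrinks.
7 states suffice.
       0  1 
>  A   B  C 
   B   C  D 
   C   C  C 
   D   E  F 
   E   E  D 
   F   E  G 
 * G   E  G 
(> = start, * = accepting)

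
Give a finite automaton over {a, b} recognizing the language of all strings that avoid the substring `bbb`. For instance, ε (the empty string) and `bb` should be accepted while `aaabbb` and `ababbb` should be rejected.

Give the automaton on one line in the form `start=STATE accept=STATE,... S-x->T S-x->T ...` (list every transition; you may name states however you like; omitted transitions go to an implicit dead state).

Track partial matches of the forbidden pattern `bbb`. State s3 is a dead state reached once `bbb` has occurred; every other state accepts. s0 means no part of `bbb` is currently matched.
        a   b  
>* s0   s0  s1 
 * s1   s0  s2 
 * s2   s0  s3 
   s3   s3  s3 
(> = start, * = accepting)

start=s0 accept=s0,s1,s2 s0-a->s0 s0-b->s1 s1-a->s0 s1-b->s2 s2-a->s0 s2-b->s3 s3-a->s3 s3-b->s3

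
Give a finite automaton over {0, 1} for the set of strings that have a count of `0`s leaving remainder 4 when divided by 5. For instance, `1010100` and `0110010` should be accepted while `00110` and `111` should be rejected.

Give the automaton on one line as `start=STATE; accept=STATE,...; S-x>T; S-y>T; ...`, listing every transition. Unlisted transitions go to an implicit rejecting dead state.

start=q0; accept=q4; q0-0>q1; q0-1>q0; q1-0>q2; q1-1>q1; q2-0>q3; q2-1>q2; q3-0>q4; q3-1>q3; q4-0>q0; q4-1>q4

Keep the running count of `0`s modulo 5: each `0` advances along the cycle q0 → q1 → q2 → q3 → q4 → q0 while other symbols loop. Accept at q4.
5 states suffice.
        0   1  
>  q0   q1  q0 
   q1   q2  q1 
   q2   q3  q2 
   q3   q4  q3 
 * q4   q0  q4 
(> = start, * = accepting)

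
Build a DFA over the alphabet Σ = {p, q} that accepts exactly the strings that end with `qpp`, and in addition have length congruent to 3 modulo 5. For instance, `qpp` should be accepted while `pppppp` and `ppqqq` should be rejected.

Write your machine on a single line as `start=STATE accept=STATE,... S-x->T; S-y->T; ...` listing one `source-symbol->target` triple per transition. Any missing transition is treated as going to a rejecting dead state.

Run two small machines in parallel and take their product. One (4 states) tracks how much of the suffix `qpp` has currently been matched; the other (5 states) tracks the input length modulo 5. Each combined state is a pair, one component from each; accept when both components accept. Equivalent product states are then merged.
With 8 states:
        p   q  
>  S0   S1  S2 
   S1   S3  S3 
   S2   S4  S3 
   S3   S5  S5 
   S4   S6  S5 
   S5   S7  S7 
 * S6   S7  S7 
   S7   S0  S0 
(> = start, * = accepting)

start=S0; accept=S6; S0-p->S1; S0-q->S2; S1-p->S3; S1-q->S3; S2-p->S4; S2-q->S3; S3-p->S5; S3-q->S5; S4-p->S6; S4-q->S5; S5-p->S7; S5-q->S7; S6-p->S7; S6-q->S7; S7-p->S0; S7-q->S0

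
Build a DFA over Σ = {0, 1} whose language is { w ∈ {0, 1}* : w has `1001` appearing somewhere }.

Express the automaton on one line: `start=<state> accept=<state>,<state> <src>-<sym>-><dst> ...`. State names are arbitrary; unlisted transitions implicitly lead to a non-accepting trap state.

States s0..s3 record the length of the longest prefix of `1001` that matches the current input suffix. Reaching s4 means `1001` has been seen, and we stay there forever. Accept from s4.
A 5-state machine:
        0   1  
>  s0   s0  s1 
   s1   s2  s1 
   s2   s3  s1 
   s3   s0  s4 
 * s4   s4  s4 
(> = start, * = accepting)

start=s0 accept=s4 s0-0->s0 s0-1->s1 s1-0->s2 s1-1->s1 s2-0->s3 s2-1->s1 s3-0->s0 s3-1->s4 s4-0->s4 s4-1->s4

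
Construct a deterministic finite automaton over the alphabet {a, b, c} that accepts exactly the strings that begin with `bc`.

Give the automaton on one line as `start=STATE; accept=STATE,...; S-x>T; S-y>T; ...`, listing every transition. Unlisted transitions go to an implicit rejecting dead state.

start=S0; accept=S2; S0-a>S3; S0-b>S1; S0-c>S3; S1-a>S3; S1-b>S3; S1-c>S2; S2-a>S2; S2-b>S2; S2-c>S2; S3-a>S3; S3-b>S3; S3-c>S3

Walk along `bc` while the input agrees: from S0 take `b` to S1, and so on. Any deviation drops to the rejecting sink S3. Once S2 is reached the prefix is confirmed and every continuation is accepted.
        a   b   c  
>  S0   S3  S1  S3 
   S1   S3  S3  S2 
 * S2   S2  S2  S2 
   S3   S3  S3  S3 
(> = start, * = accepting)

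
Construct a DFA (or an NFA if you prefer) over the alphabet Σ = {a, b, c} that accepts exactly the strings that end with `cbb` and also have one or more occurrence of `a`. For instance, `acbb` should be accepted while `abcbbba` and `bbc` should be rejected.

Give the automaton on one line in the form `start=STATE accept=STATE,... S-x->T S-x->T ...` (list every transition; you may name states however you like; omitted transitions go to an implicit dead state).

Run two small machines in parallel and take their product. One (4 states) tracks how much of the suffix `cbb` has currently been matched; the other (3 states) tracks the count of `a`s, saturating at 2. Each combined state is a pair, one component from each; accept when both components accept. Equivalent product states are then merged.
5 states suffice.
        a   b   c  
>  q0   q1  q0  q0 
   q1   q1  q1  q2 
   q2   q1  q3  q2 
   q3   q1  q4  q2 
 * q4   q1  q1  q2 
(> = start, * = accepting)

start=q0 accept=q4 q0-a->q1 q0-b->q0 q0-c->q0 q1-a->q1 q1-b->q1 q1-c->q2 q2-a->q1 q2-b->q3 q2-c->q2 q3-a->q1 q3-b->q4 q3-c->q2 q4-a->q1 q4-b->q1 q4-c->q2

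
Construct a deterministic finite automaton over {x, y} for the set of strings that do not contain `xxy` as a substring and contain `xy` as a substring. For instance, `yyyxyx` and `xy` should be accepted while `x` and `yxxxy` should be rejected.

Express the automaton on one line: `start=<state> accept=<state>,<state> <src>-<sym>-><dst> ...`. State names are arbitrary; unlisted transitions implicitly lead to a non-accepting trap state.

Run two small machines in parallel and take their product. The first has 4 states tracking partial matches of the forbidden pattern `xxy`; the second has 3 states tracking whether and how much of `xy` has been seen. A product state is a pair (one from each), accepting exactly when both do. Equivalent product states are then merged.
        x   y  
>  s0   s1  s0 
   s1   s2  s3 
   s2   s2  s2 
 * s3   s4  s3 
 * s4   s5  s3 
 * s5   s5  s2 
(> = start, * = accepting)

start=s0 accept=s3,s4,s5 s0-x->s1 s0-y->s0 s1-x->s2 s1-y->s3 s2-x->s2 s2-y->s2 s3-x->s4 s3-y->s3 s4-x->s5 s4-y->s3 s5-x->s5 s5-y->s2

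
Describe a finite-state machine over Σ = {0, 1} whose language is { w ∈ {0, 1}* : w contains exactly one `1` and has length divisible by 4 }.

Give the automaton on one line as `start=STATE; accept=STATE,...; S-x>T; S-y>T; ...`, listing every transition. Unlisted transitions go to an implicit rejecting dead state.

Build one automaton per condition and run them in lockstep. One (3 states) tracks the count of `1`s, saturating at 2; the other (4 states) tracks the input length modulo 4. Each combined state is a pair, one component from each; accept when both components accept. After merging equivalent states the machine shrinks.
A 9-state machine:
        0   1  
>  S0   S1  S2 
   S1   S3  S4 
   S2   S4  S5 
   S3   S6  S7 
   S4   S7  S5 
   S5   S5  S5 
   S6   S0  S8 
   S7   S8  S5 
 * S8   S2  S5 
(> = start, * = accepting)

start=S0; accept=S8; S0-0>S1; S0-1>S2; S1-0>S3; S1-1>S4; S2-0>S4; S2-1>S5; S3-0>S6; S3-1>S7; S4-0>S7; S4-1>S5; S5-0>S5; S5-1>S5; S6-0>S0; S6-1>S8; S7-0>S8; S7-1>S5; S8-0>S2; S8-1>S5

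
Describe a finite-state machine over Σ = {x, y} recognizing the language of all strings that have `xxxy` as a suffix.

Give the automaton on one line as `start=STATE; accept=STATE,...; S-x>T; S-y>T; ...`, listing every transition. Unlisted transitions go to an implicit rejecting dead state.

start=s0; accept=s4; s0-x>s1; s0-y>s0; s1-x>s2; s1-y>s0; s2-x>s3; s2-y>s0; s3-x>s3; s3-y>s4; s4-x>s1; s4-y>s0

Remember how much of `xxxy` the current input suffix matches. State s0 means no match yet; s1 means the last symbol is `x`; s2 means the last 2 symbols are `xx`; s3 means the last 3 symbols are `xxx`; s4 means the last 4 symbols are `xxxy`. Only s4 accepts. On a mismatch, fall back to the longest proper suffix that is still a prefix of `xxxy`.
        x   y  
>  s0   s1  s0 
   s1   s2  s0 
   s2   s3  s0 
   s3   s3  s4 
 * s4   s1  s0 
(> = start, * = accepting)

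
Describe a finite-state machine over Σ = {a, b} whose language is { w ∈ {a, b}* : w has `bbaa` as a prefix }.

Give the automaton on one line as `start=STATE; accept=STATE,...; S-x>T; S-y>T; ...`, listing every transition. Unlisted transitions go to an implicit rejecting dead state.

start=q0; accept=q4; q0-a>q5; q0-b>q1; q1-a>q5; q1-b>q2; q2-a>q3; q2-b>q5; q3-a>q4; q3-b>q5; q4-a>q4; q4-b>q4; q5-a>q5; q5-b>q5

Walk along `bbaa` while the input agrees: from q0 take `b` to q1, and so on. Any deviation drops to the rejecting sink q5. Once q4 is reached the prefix is confirmed and every continuation is accepted.
With 6 states:
        a   b  
>  q0   q5  q1 
   q1   q5  q2 
   q2   q3  q5 
   q3   q4  q5 
 * q4   q4  q4 
   q5   q5  q5 
(> = start, * = accepting)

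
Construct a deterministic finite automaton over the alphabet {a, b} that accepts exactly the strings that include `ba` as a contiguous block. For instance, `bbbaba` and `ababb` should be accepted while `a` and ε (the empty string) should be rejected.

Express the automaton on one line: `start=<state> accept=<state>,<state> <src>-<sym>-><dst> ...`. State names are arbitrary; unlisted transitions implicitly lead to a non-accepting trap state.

start=q0 accept=q2 q0-a->q0 q0-b->q1 q1-a->q2 q1-b->q1 q2-a->q2 q2-b->q2

States q0..q1 record the length of the longest prefix of `ba` that matches the current input suffix. Reaching q2 means `ba` has been seen, and we stay there forever. Accept from q2.
        a   b  
>  q0   q0  q1 
   q1   q2  q1 
 * q2   q2  q2 
(> = start, * = accepting)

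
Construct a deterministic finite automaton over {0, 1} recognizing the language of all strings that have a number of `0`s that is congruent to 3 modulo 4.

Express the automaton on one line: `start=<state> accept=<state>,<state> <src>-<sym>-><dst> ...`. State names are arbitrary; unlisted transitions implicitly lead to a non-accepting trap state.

Keep the running count of `0`s modulo 4: each `0` advances along the cycle s0 → s1 → s2 → s3 → s0 while other symbols loop. Accept at s3.
4 states suffice.
        0   1  
>  s0   s1  s0 
   s1   s2  s1 
   s2   s3  s2 
 * s3   s0  s3 
(> = start, * = accepting)

start=s0 accept=s3 s0-0->s1 s0-1->s0 s1-0->s2 s1-1->s1 s2-0->s3 s2-1->s2 s3-0->s0 s3-1->s3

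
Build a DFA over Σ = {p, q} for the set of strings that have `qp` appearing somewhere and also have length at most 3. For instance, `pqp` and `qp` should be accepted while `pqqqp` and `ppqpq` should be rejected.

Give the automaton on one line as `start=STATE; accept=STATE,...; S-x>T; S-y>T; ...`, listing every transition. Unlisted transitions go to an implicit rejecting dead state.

Handle the two conditions separately and then intersect. One (3 states) tracks whether and how much of `qp` has been seen; the other (5 states) tracks the input length, saturating at 4. Each combined state is a pair, one component from each; accept when both components accept. Minimizing collapses redundant product states.
7 states suffice.
        p   q  
>  S0   S1  S2 
   S1   S3  S4 
   S2   S5  S4 
   S3   S3  S3 
   S4   S6  S3 
 * S5   S6  S6 
 * S6   S3  S3 
(> = start, * = accepting)

start=S0; accept=S5,S6; S0-p>S1; S0-q>S2; S1-p>S3; S1-q>S4; S2-p>S5; S2-q>S4; S3-p>S3; S3-q>S3; S4-p>S6; S4-q>S3; S5-p>S6; S5-q>S6; S6-p>S3; S6-q>S3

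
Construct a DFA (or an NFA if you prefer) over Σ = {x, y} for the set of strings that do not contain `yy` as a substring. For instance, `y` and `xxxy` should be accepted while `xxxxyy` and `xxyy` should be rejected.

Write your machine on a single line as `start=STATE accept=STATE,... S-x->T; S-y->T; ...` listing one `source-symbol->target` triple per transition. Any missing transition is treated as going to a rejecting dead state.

start=q0; accept=q0,q1; q0-x->q0; q0-y->q1; q1-x->q0; q1-y->q2; q2-x->q2; q2-y->q2

Track partial matches of the forbidden pattern `yy`. State q2 is a dead state reached once `yy` has occurred; every other state accepts. q0 means no part of `yy` is currently matched.
        x   y  
>* q0   q0  q1 
 * q1   q0  q2 
   q2   q2  q2 
(> = start, * = accepting)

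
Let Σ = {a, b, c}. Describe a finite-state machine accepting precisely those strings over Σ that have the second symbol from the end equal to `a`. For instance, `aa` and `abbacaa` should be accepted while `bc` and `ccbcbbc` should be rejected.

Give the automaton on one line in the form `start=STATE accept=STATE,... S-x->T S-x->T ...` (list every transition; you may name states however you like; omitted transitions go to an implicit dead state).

start=S0 accept=S4,S5,S6 S0-a->S1 S0-b->S2 S0-c->S3 S1-a->S4 S1-b->S5 S1-c->S6 S2-a->S7 S2-b->S8 S2-c->S9 S3-a->S10 S3-b->S11 S3-c->S12 S4-a->S4 S4-b->S5 S4-c->S6 S5-a->S7 S5-b->S8 S5-c->S9 S6-a->S10 S6-b->S11 S6-c->S12 S7-a->S4 S7-b->S5 S7-c->S6 S8-a->S7 S8-b->S8 S8-c->S9 S9-a->S10 S9-b->S11 S9-c->S12 S10-a->S4 S10-b->S5 S10-c->S6 S11-a->S7 S11-b->S8 S11-c->S9 S12-a->S10 S12-b->S11 S12-c->S12

A DFA must remember the last 2 symbols (since which symbol is second-to-last isn't known until the input ends). Use one state per possible window of the last ≤2 symbols; accept from those whose window starts with `a`.
          a    b    c  
>  S0     S1   S2   S3 
   S1     S4   S5   S6 
   S2     S7   S8   S9 
   S3    S10  S11  S12 
 * S4     S4   S5   S6 
 * S5     S7   S8   S9 
 * S6    S10  S11  S12 
   S7     S4   S5   S6 
   S8     S7   S8   S9 
   S9    S10  S11  S12 
   S10    S4   S5   S6 
   S11    S7   S8   S9 
   S12   S10  S11  S12 
(> = start, * = accepting)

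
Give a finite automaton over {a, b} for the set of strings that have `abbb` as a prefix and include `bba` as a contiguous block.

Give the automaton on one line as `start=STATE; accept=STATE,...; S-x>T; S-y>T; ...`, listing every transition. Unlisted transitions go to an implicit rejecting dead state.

start=S0; accept=S9; S0-a>S1; S0-b>S2; S1-a>S3; S1-b>S4; S2-a>S3; S2-b>S5; S3-a>S3; S3-b>S2; S4-a>S3; S4-b>S6; S5-a>S7; S5-b>S5; S6-a>S7; S6-b>S8; S7-a>S7; S7-b>S7; S8-a>S9; S8-b>S8; S9-a>S9; S9-b>S9

Run two small machines in parallel and take their product. One (6 states) tracks whether the input so far still matches the prefix `abbb`; the other (4 states) tracks whether and how much of `bba` has been seen. Each combined state is a pair, one component from each; accept when both components accept.
        a   b  
>  S0   S1  S2 
   S1   S3  S4 
   S2   S3  S5 
   S3   S3  S2 
   S4   S3  S6 
   S5   S7  S5 
   S6   S7  S8 
   S7   S7  S7 
   S8   S9  S8 
 * S9   S9  S9 
(> = start, * = accepting)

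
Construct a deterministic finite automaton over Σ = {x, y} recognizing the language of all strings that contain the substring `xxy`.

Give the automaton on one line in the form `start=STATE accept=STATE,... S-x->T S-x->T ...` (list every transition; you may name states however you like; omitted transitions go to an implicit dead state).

start=s0 accept=s3 s0-x->s1 s0-y->s0 s1-x->s2 s1-y->s0 s2-x->s2 s2-y->s3 s3-x->s3 s3-y->s3

States s0..s2 record the length of the longest prefix of `xxy` that matches the current input suffix. Reaching s3 means `xxy` has been seen, and we stay there forever. Accept from s3.
With 4 states:
        x   y  
>  s0   s1  s0 
   s1   s2  s0 
   s2   s2  s3 
 * s3   s3  s3 
(> = start, * = accepting)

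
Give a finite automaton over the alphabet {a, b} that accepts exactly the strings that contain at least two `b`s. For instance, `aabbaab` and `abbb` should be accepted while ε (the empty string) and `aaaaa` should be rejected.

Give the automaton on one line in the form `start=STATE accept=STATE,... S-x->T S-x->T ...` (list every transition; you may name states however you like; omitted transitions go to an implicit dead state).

Count `b`s, saturating at 3: states s0 through s2 mean 0 through 2 `b`s seen; s3 means more than 2. Each `b` increments (capped at s3); other symbols loop. Accept from {s2, s3}.
4 states suffice.
        a   b  
>  s0   s0  s1 
   s1   s1  s2 
 * s2   s2  s3 
 * s3   s3  s3 
(> = start, * = accepting)

start=s0 accept=s2,s3 s0-a->s0 s0-b->s1 s1-a->s1 s1-b->s2 s2-a->s2 s2-b->s3 s3-a->s3 s3-b->s3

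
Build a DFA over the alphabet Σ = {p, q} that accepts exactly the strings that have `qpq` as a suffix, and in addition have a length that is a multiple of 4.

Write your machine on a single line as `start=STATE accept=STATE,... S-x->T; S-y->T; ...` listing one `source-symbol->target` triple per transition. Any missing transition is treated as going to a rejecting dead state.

start=A; accept=M; A-p->B; A-q->C; B-p->D; B-q->E; C-p->F; C-q->E; D-p->G; D-q->H; E-p->I; E-q->H; F-p->G; F-q->J; G-p->A; G-q->K; H-p->L; H-q->K; I-p->A; I-q->M; J-p->L; J-q->K; K-p->N; K-q->C; L-p->B; L-q->O; M-p->N; M-q->C; N-p->D; N-q->P; O-p->F; O-q->E; P-p->I; P-q->H

Run two small machines in parallel and take their product. The first has 4 states tracking how much of the suffix `qpq` has currently been matched; the second has 4 states tracking the input length modulo 4. A product state is a pair (one from each), accepting exactly when both do.
A 16-state machine:
       p  q 
>  A   B  C 
   B   D  E 
   C   F  E 
   D   G  H 
   E   I  H 
   F   G  J 
   G   A  K 
   H   L  K 
   I   A  M 
   J   L  K 
   K   N  C 
   L   B  O 
 * M   N  C 
   N   D  P 
   O   F  E 
   P   I  H 
(> = start, * = accepting)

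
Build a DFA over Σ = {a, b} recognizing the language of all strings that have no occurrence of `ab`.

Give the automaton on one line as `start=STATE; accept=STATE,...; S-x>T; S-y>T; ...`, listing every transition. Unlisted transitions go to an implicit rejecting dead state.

Track partial matches of the forbidden pattern `ab`. State q2 is a dead state reached once `ab` has occurred; every other state accepts. q0 means no part of `ab` is currently matched.
3 states suffice.
        a   b  
>* q0   q1  q0 
 * q1   q1  q2 
   q2   q2  q2 
(> = start, * = accepting)

start=q0; accept=q0,q1; q0-a>q1; q0-b>q0; q1-a>q1; q1-b>q2; q2-a>q2; q2-b>q2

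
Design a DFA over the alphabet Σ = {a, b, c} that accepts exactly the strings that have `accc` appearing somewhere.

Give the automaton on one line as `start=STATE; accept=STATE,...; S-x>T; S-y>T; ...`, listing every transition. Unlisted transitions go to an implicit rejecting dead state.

start=q0; accept=q4; q0-a>q1; q0-b>q0; q0-c>q0; q1-a>q1; q1-b>q0; q1-c>q2; q2-a>q1; q2-b>q0; q2-c>q3; q3-a>q1; q3-b>q0; q3-c>q4; q4-a>q4; q4-b>q4; q4-c>q4

Track how much of `accc` has been matched so far: state q0 is no progress, q4 is the absorbing accept state reached once `accc` has occurred. Intermediate states record partial matches; on a mismatch, fall back to the longest reusable overlap.
A 5-state machine:
        a   b   c  
>  q0   q1  q0  q0 
   q1   q1  q0  q2 
   q2   q1  q0  q3 
   q3   q1  q0  q4 
 * q4   q4  q4  q4 
(> = start, * = accepting)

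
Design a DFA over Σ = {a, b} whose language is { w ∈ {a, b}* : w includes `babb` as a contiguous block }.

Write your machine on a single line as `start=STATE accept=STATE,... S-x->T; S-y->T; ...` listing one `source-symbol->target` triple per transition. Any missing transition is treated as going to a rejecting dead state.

start=s0; accept=s4; s0-a->s0; s0-b->s1; s1-a->s2; s1-b->s1; s2-a->s0; s2-b->s3; s3-a->s2; s3-b->s4; s4-a->s4; s4-b->s4

States s0..s3 record the length of the longest prefix of `babb` that matches the current input suffix. Reaching s4 means `babb` has been seen, and we stay there forever. Accept from s4.
A 5-state machine:
        a   b  
>  s0   s0  s1 
   s1   s2  s1 
   s2   s0  s3 
   s3   s2  s4 
 * s4   s4  s4 
(> = start, * = accepting)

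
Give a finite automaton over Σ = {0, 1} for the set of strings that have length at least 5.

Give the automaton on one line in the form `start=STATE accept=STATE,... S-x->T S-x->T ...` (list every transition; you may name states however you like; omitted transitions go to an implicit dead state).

start=q0 accept=q5,q6 q0-0->q1 q0-1->q1 q1-0->q2 q1-1->q2 q2-0->q3 q2-1->q3 q3-0->q4 q3-1->q4 q4-0->q5 q4-1->q5 q5-0->q6 q5-1->q6 q6-0->q6 q6-1->q6

We only need to distinguish lengths 0, 1, …, 5, and '>5'. Chain q0 → q1 → q2 → q3 → q4 → q5 → q6 on every symbol, with q6 looping. Accepting states: {q5, q6}.
7 states suffice.
        0   1  
>  q0   q1  q1 
   q1   q2  q2 
   q2   q3  q3 
   q3   q4  q4 
   q4   q5  q5 
 * q5   q6  q6 
 * q6   q6  q6 
(> = start, * = accepting)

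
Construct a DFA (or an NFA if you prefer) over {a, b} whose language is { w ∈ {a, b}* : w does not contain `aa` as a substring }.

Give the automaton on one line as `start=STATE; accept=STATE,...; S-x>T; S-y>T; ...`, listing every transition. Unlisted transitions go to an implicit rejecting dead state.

Track partial matches of the forbidden pattern `aa`. State s2 is a dead state reached once `aa` has occurred; every other state accepts. s0 means no part of `aa` is currently matched.
A 3-state machine:
        a   b  
>* s0   s1  s0 
 * s1   s2  s0 
   s2   s2  s2 
(> = start, * = accepting)

start=s0; accept=s0,s1; s0-a>s1; s0-b>s0; s1-a>s2; s1-b>s0; s2-a>s2; s2-b>s2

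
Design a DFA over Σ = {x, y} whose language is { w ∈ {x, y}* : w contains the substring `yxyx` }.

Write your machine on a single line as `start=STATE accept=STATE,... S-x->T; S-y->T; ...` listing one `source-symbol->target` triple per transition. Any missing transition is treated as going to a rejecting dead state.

States q0..q3 record the length of the longest prefix of `yxyx` that matches the current input suffix. Reaching q4 means `yxyx` has been seen, and we stay there forever. Accept from q4.
        x   y  
>  q0   q0  q1 
   q1   q2  q1 
   q2   q0  q3 
   q3   q4  q1 
 * q4   q4  q4 
(> = start, * = accepting)

start=q0; accept=q4; q0-x->q0; q0-y->q1; q1-x->q2; q1-y->q1; q2-x->q0; q2-y->q3; q3-x->q4; q3-y->q1; q4-x->q4; q4-y->q4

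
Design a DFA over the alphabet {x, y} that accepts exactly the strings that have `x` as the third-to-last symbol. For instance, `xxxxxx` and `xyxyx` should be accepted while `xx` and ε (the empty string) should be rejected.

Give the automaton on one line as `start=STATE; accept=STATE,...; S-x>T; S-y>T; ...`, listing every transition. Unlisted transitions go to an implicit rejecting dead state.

Because acceptance depends on a position counted from the end, the machine has to buffer the most recent 3 symbols. Make each state the string of the last up-to-3 symbols read; on input `x` shift the window left and append `x`. Accept when the buffered window has length 3 and begins with `x`.
          x    y  
>  S0     S1   S2 
   S1     S3   S4 
   S2     S5   S6 
   S3     S7   S8 
   S4     S9  S10 
   S5    S11  S12 
   S6    S13  S14 
 * S7     S7   S8 
 * S8     S9  S10 
 * S9    S11  S12 
 * S10   S13  S14 
   S11    S7   S8 
   S12    S9  S10 
   S13   S11  S12 
   S14   S13  S14 
(> = start, * = accepting)

start=S0; accept=S7,S8,S9,S10; S0-x>S1; S0-y>S2; S1-x>S3; S1-y>S4; S2-x>S5; S2-y>S6; S3-x>S7; S3-y>S8; S4-x>S9; S4-y>S10; S5-x>S11; S5-y>S12; S6-x>S13; S6-y>S14; S7-x>S7; S7-y>S8; S8-x>S9; S8-y>S10; S9-x>S11; S9-y>S12; S10-x>S13; S10-y>S14; S11-x>S7; S11-y>S8; S12-x>S9; S12-y>S10; S13-x>S11; S13-y>S12; S14-x>S13; S14-y>S14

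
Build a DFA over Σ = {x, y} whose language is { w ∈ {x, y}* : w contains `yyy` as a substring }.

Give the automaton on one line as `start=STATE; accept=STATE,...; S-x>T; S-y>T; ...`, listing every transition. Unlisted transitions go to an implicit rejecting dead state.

start=A; accept=D; A-x>A; A-y>B; B-x>A; B-y>C; C-x>A; C-y>D; D-x>D; D-y>D

States A..C record the length of the longest prefix of `yyy` that matches the current input suffix. Reaching D means `yyy` has been seen, and we stay there forever. Accept from D.
A 4-state machine:
       x  y 
>  A   A  B 
   B   A  C 
   C   A  D 
 * D   D  D 
(> = start, * = accepting)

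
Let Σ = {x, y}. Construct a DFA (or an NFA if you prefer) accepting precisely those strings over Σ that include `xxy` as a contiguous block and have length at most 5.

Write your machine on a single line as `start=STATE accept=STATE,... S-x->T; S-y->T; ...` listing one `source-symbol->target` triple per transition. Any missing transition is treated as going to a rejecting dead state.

Build one automaton per condition and run them in lockstep. One (4 states) tracks whether and how much of `xxy` has been seen; the other (7 states) tracks the input length, saturating at 6. Each combined state is a pair, one component from each; accept when both components accept. Minimizing collapses redundant product states.
With 13 states:
          x    y  
>  q0     q1   q2 
   q1     q3   q4 
   q2     q5   q4 
   q3     q6   q7 
   q4     q8   q9 
   q5     q6   q9 
   q6    q10  q11 
 * q7    q11  q11 
   q8    q10   q9 
   q9     q9   q9 
   q10    q9  q12 
 * q11   q12  q12 
 * q12    q9   q9 
(> = start, * = accepting)

start=q0; accept=q7,q11,q12; q0-x->q1; q0-y->q2; q1-x->q3; q1-y->q4; q2-x->q5; q2-y->q4; q3-x->q6; q3-y->q7; q4-x->q8; q4-y->q9; q5-x->q6; q5-y->q9; q6-x->q10; q6-y->q11; q7-x->q11; q7-y->q11; q8-x->q10; q8-y->q9; q9-x->q9; q9-y->q9; q10-x->q9; q10-y->q12; q11-x->q12; q11-y->q12; q12-x->q9; q12-y->q9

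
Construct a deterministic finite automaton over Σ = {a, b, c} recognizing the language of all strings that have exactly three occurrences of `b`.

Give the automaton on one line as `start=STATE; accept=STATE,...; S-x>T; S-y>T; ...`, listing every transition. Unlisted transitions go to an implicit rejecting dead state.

start=q0; accept=q3; q0-a>q0; q0-b>q1; q0-c>q0; q1-a>q1; q1-b>q2; q1-c>q1; q2-a>q2; q2-b>q3; q2-c>q2; q3-a>q3; q3-b>q4; q3-c>q3; q4-a>q4; q4-b>q4; q4-c>q4

Only the number of `b`s matters, and only up to 4. Make a chain q0 → q1 → q2 → q3 → q4 advanced by each `b` (with q4 absorbing); every other symbol self-loops. The accepting set is {q3}.
A 5-state machine:
        a   b   c  
>  q0   q0  q1  q0 
   q1   q1  q2  q1 
   q2   q2  q3  q2 
 * q3   q3  q4  q3 
   q4   q4  q4  q4 
(> = start, * = accepting)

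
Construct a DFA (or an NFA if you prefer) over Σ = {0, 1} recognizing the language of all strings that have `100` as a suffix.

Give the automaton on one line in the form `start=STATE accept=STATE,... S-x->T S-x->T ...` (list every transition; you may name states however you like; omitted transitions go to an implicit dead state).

Let each state record the length of the longest suffix of the input read so far that is also a prefix of `100`. q1 means the last symbol is `1`; q2 means the last 2 symbols are `10`; q3 means the last 3 symbols are `100`. Accept only at q3, where the string currently ends in `100`.
A 4-state machine:
        0   1  
>  q0   q0  q1 
   q1   q2  q1 
   q2   q3  q1 
 * q3   q0  q1 
(> = start, * = accepting)

start=q0 accept=q3 q0-0->q0 q0-1->q1 q1-0->q2 q1-1->q1 q2-0->q3 q2-1->q1 q3-0->q0 q3-1->q1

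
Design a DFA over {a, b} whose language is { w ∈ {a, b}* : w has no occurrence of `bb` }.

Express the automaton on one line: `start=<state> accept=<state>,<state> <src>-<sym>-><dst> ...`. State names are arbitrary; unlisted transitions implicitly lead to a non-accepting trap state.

Track partial matches of the forbidden pattern `bb`. State S2 is a dead state reached once `bb` has occurred; every other state accepts. S0 means no part of `bb` is currently matched.
With 3 states:
        a   b  
>* S0   S0  S1 
 * S1   S0  S2 
   S2   S2  S2 
(> = start, * = accepting)

start=S0 accept=S0,S1 S0-a->S0 S0-b->S1 S1-a->S0 S1-b->S2 S2-a->S2 S2-b->S2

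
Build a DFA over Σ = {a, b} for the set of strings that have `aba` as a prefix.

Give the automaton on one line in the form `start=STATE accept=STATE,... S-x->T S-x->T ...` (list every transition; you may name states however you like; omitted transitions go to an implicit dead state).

start=s0 accept=s3 s0-a->s1 s0-b->s4 s1-a->s4 s1-b->s2 s2-a->s3 s2-b->s4 s3-a->s3 s3-b->s3 s4-a->s4 s4-b->s4

Check the first 3 symbols one by one: s0 through s2 record how many have matched `aba` so far; any wrong symbol goes to the dead state s4. After all 3 match we enter the accepting sink s3.
A 5-state machine:
        a   b  
>  s0   s1  s4 
   s1   s4  s2 
   s2   s3  s4 
 * s3   s3  s3 
   s4   s4  s4 
(> = start, * = accepting)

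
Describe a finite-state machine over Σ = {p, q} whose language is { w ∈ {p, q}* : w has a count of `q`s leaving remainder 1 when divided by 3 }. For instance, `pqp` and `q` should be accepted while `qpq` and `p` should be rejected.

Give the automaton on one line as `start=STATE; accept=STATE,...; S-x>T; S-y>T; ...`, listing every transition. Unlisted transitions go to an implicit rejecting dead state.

Keep the running count of `q`s modulo 3: each `q` advances along the cycle S0 → S1 → S2 → S0 while other symbols loop. Accept at S1.
        p   q  
>  S0   S0  S1 
 * S1   S1  S2 
   S2   S2  S0 
(> = start, * = accepting)

start=S0; accept=S1; S0-p>S0; S0-q>S1; S1-p>S1; S1-q>S2; S2-p>S2; S2-q>S0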